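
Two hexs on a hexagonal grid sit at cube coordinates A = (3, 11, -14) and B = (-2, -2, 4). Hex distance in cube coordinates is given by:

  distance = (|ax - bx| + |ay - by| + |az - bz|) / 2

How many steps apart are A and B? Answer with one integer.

Answer: 18

Derivation:
|ax - bx| = |3 - (-2)| = 5
|ay - by| = |11 - (-2)| = 13
|az - bz| = |-14 - 4| = 18
distance = (5 + 13 + 18) / 2 = 36 / 2 = 18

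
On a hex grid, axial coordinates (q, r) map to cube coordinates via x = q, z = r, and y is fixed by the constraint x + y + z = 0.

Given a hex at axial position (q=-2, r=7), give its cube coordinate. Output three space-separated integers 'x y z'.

x = q = -2
z = r = 7
y = -x - z = -(-2) - (7) = -5

Answer: -2 -5 7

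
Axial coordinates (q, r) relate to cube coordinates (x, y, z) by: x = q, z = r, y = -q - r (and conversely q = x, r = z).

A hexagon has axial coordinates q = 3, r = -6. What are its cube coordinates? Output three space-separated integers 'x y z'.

x = q = 3
z = r = -6
y = -x - z = -(3) - (-6) = 3

Answer: 3 3 -6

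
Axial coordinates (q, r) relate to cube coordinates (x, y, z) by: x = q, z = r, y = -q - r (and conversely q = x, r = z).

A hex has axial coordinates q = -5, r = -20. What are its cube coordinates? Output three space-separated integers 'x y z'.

Answer: -5 25 -20

Derivation:
x = q = -5
z = r = -20
y = -x - z = -(-5) - (-20) = 25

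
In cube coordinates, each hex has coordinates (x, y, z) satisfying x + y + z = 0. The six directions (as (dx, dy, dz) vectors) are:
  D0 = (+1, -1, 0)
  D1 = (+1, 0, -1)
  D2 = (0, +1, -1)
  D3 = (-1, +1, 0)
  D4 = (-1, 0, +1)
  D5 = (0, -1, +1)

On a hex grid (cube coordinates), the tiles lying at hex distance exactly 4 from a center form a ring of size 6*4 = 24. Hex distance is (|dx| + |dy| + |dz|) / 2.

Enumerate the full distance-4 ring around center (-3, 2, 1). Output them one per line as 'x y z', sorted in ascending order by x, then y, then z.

Walk ring at distance 4 from (-3, 2, 1):
Start at center + D4*4 = (-7, 2, 5)
  hex 0: (-7, 2, 5)
  hex 1: (-6, 1, 5)
  hex 2: (-5, 0, 5)
  hex 3: (-4, -1, 5)
  hex 4: (-3, -2, 5)
  hex 5: (-2, -2, 4)
  hex 6: (-1, -2, 3)
  hex 7: (0, -2, 2)
  hex 8: (1, -2, 1)
  hex 9: (1, -1, 0)
  hex 10: (1, 0, -1)
  hex 11: (1, 1, -2)
  hex 12: (1, 2, -3)
  hex 13: (0, 3, -3)
  hex 14: (-1, 4, -3)
  hex 15: (-2, 5, -3)
  hex 16: (-3, 6, -3)
  hex 17: (-4, 6, -2)
  hex 18: (-5, 6, -1)
  hex 19: (-6, 6, 0)
  hex 20: (-7, 6, 1)
  hex 21: (-7, 5, 2)
  hex 22: (-7, 4, 3)
  hex 23: (-7, 3, 4)
Sorted: 24 hexes.

Answer: -7 2 5
-7 3 4
-7 4 3
-7 5 2
-7 6 1
-6 1 5
-6 6 0
-5 0 5
-5 6 -1
-4 -1 5
-4 6 -2
-3 -2 5
-3 6 -3
-2 -2 4
-2 5 -3
-1 -2 3
-1 4 -3
0 -2 2
0 3 -3
1 -2 1
1 -1 0
1 0 -1
1 1 -2
1 2 -3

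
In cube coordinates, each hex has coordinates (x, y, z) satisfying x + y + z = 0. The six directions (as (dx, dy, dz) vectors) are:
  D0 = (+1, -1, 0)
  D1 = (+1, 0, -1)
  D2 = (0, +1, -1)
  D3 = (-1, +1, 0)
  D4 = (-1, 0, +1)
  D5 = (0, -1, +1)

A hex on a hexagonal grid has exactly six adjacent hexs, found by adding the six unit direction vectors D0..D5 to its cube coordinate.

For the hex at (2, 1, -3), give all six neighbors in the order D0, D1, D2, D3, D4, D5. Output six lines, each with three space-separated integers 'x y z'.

Answer: 3 0 -3
3 1 -4
2 2 -4
1 2 -3
1 1 -2
2 0 -2

Derivation:
Center: (2, 1, -3). Add each direction:
  D0: (2, 1, -3) + (1, -1, 0) = (3, 0, -3)
  D1: (2, 1, -3) + (1, 0, -1) = (3, 1, -4)
  D2: (2, 1, -3) + (0, 1, -1) = (2, 2, -4)
  D3: (2, 1, -3) + (-1, 1, 0) = (1, 2, -3)
  D4: (2, 1, -3) + (-1, 0, 1) = (1, 1, -2)
  D5: (2, 1, -3) + (0, -1, 1) = (2, 0, -2)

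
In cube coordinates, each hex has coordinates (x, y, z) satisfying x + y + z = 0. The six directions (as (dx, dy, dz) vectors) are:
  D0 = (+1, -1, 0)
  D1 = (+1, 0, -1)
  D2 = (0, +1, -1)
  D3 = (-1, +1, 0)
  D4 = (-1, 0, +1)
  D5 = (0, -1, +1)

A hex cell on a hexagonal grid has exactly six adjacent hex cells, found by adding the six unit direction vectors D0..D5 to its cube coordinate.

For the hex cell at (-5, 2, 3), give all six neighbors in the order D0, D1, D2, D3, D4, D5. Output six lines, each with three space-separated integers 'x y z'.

Answer: -4 1 3
-4 2 2
-5 3 2
-6 3 3
-6 2 4
-5 1 4

Derivation:
Center: (-5, 2, 3). Add each direction:
  D0: (-5, 2, 3) + (1, -1, 0) = (-4, 1, 3)
  D1: (-5, 2, 3) + (1, 0, -1) = (-4, 2, 2)
  D2: (-5, 2, 3) + (0, 1, -1) = (-5, 3, 2)
  D3: (-5, 2, 3) + (-1, 1, 0) = (-6, 3, 3)
  D4: (-5, 2, 3) + (-1, 0, 1) = (-6, 2, 4)
  D5: (-5, 2, 3) + (0, -1, 1) = (-5, 1, 4)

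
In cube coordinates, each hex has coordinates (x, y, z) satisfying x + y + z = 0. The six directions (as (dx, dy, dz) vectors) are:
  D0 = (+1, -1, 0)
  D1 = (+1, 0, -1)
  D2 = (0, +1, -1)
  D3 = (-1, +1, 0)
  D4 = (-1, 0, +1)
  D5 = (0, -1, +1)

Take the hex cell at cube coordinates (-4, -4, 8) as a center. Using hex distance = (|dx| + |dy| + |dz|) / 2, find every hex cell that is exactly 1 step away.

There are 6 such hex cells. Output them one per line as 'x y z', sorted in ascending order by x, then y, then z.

Walk ring at distance 1 from (-4, -4, 8):
Start at center + D4*1 = (-5, -4, 9)
  hex 0: (-5, -4, 9)
  hex 1: (-4, -5, 9)
  hex 2: (-3, -5, 8)
  hex 3: (-3, -4, 7)
  hex 4: (-4, -3, 7)
  hex 5: (-5, -3, 8)
Sorted: 6 hexes.

Answer: -5 -4 9
-5 -3 8
-4 -5 9
-4 -3 7
-3 -5 8
-3 -4 7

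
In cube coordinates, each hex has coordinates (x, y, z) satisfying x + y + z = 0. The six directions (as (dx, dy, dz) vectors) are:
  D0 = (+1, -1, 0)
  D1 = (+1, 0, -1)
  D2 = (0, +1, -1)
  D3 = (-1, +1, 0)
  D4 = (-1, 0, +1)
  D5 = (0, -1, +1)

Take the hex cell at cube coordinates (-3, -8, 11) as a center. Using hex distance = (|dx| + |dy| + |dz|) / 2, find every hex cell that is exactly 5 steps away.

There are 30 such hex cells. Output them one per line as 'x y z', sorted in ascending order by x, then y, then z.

Walk ring at distance 5 from (-3, -8, 11):
Start at center + D4*5 = (-8, -8, 16)
  hex 0: (-8, -8, 16)
  hex 1: (-7, -9, 16)
  hex 2: (-6, -10, 16)
  hex 3: (-5, -11, 16)
  hex 4: (-4, -12, 16)
  hex 5: (-3, -13, 16)
  hex 6: (-2, -13, 15)
  hex 7: (-1, -13, 14)
  hex 8: (0, -13, 13)
  hex 9: (1, -13, 12)
  hex 10: (2, -13, 11)
  hex 11: (2, -12, 10)
  hex 12: (2, -11, 9)
  hex 13: (2, -10, 8)
  hex 14: (2, -9, 7)
  hex 15: (2, -8, 6)
  hex 16: (1, -7, 6)
  hex 17: (0, -6, 6)
  hex 18: (-1, -5, 6)
  hex 19: (-2, -4, 6)
  hex 20: (-3, -3, 6)
  hex 21: (-4, -3, 7)
  hex 22: (-5, -3, 8)
  hex 23: (-6, -3, 9)
  hex 24: (-7, -3, 10)
  hex 25: (-8, -3, 11)
  hex 26: (-8, -4, 12)
  hex 27: (-8, -5, 13)
  hex 28: (-8, -6, 14)
  hex 29: (-8, -7, 15)
Sorted: 30 hexes.

Answer: -8 -8 16
-8 -7 15
-8 -6 14
-8 -5 13
-8 -4 12
-8 -3 11
-7 -9 16
-7 -3 10
-6 -10 16
-6 -3 9
-5 -11 16
-5 -3 8
-4 -12 16
-4 -3 7
-3 -13 16
-3 -3 6
-2 -13 15
-2 -4 6
-1 -13 14
-1 -5 6
0 -13 13
0 -6 6
1 -13 12
1 -7 6
2 -13 11
2 -12 10
2 -11 9
2 -10 8
2 -9 7
2 -8 6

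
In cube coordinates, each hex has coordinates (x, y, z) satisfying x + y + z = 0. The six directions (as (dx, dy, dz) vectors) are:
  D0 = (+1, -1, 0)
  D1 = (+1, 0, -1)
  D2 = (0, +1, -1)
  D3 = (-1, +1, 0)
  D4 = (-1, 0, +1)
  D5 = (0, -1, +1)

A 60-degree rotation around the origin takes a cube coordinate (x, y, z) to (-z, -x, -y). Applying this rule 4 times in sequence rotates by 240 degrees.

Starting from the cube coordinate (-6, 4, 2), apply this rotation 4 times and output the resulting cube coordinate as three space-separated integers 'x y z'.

Answer: 2 -6 4

Derivation:
Start: (-6, 4, 2)
Step 1: (-6, 4, 2) -> (-(2), -(-6), -(4)) = (-2, 6, -4)
Step 2: (-2, 6, -4) -> (-(-4), -(-2), -(6)) = (4, 2, -6)
Step 3: (4, 2, -6) -> (-(-6), -(4), -(2)) = (6, -4, -2)
Step 4: (6, -4, -2) -> (-(-2), -(6), -(-4)) = (2, -6, 4)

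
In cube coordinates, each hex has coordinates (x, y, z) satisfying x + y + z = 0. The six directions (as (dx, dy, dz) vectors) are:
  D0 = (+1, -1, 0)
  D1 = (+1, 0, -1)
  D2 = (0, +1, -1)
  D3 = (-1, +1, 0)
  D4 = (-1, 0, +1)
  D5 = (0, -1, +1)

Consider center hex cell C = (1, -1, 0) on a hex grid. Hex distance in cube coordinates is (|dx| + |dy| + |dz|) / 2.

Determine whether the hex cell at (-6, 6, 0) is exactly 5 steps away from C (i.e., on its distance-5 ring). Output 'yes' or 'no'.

Answer: no

Derivation:
|px - cx| = |-6 - 1| = 7
|py - cy| = |6 - (-1)| = 7
|pz - cz| = |0 - 0| = 0
distance = (7+7+0)/2 = 14/2 = 7
radius = 5; distance != radius -> no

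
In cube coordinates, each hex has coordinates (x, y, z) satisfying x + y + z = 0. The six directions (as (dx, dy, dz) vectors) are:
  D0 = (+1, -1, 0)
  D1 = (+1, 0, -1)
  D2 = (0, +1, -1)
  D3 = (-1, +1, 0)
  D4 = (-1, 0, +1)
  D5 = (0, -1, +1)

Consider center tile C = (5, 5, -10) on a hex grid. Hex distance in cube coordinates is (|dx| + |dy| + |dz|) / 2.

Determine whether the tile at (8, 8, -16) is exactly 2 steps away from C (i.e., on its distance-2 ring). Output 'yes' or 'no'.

Answer: no

Derivation:
|px - cx| = |8 - 5| = 3
|py - cy| = |8 - 5| = 3
|pz - cz| = |-16 - (-10)| = 6
distance = (3+3+6)/2 = 12/2 = 6
radius = 2; distance != radius -> no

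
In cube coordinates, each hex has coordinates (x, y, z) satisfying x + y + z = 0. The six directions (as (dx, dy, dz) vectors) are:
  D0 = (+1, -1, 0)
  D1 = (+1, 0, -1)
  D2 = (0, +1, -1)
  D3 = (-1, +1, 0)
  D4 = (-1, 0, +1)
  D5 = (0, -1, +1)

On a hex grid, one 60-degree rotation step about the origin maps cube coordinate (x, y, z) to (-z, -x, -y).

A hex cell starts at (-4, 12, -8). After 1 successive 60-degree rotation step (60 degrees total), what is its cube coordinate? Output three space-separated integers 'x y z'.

Start: (-4, 12, -8)
Step 1: (-4, 12, -8) -> (-(-8), -(-4), -(12)) = (8, 4, -12)

Answer: 8 4 -12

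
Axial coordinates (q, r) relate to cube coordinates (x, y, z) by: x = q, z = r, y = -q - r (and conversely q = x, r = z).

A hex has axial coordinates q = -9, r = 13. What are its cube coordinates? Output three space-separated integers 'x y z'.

Answer: -9 -4 13

Derivation:
x = q = -9
z = r = 13
y = -x - z = -(-9) - (13) = -4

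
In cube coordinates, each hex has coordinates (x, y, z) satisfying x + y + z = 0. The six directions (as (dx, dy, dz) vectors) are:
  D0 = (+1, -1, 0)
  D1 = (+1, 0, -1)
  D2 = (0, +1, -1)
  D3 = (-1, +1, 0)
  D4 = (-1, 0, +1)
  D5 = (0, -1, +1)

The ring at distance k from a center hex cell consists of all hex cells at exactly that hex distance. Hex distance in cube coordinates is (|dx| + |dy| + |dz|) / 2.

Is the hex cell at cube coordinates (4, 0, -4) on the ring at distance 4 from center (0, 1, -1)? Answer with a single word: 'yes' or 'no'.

Answer: yes

Derivation:
|px - cx| = |4 - 0| = 4
|py - cy| = |0 - 1| = 1
|pz - cz| = |-4 - (-1)| = 3
distance = (4+1+3)/2 = 8/2 = 4
radius = 4; distance == radius -> yes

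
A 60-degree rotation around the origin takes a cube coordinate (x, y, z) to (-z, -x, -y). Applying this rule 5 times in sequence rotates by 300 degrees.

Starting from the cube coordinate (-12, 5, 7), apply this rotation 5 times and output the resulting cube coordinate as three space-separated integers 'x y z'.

Answer: -5 -7 12

Derivation:
Start: (-12, 5, 7)
Step 1: (-12, 5, 7) -> (-(7), -(-12), -(5)) = (-7, 12, -5)
Step 2: (-7, 12, -5) -> (-(-5), -(-7), -(12)) = (5, 7, -12)
Step 3: (5, 7, -12) -> (-(-12), -(5), -(7)) = (12, -5, -7)
Step 4: (12, -5, -7) -> (-(-7), -(12), -(-5)) = (7, -12, 5)
Step 5: (7, -12, 5) -> (-(5), -(7), -(-12)) = (-5, -7, 12)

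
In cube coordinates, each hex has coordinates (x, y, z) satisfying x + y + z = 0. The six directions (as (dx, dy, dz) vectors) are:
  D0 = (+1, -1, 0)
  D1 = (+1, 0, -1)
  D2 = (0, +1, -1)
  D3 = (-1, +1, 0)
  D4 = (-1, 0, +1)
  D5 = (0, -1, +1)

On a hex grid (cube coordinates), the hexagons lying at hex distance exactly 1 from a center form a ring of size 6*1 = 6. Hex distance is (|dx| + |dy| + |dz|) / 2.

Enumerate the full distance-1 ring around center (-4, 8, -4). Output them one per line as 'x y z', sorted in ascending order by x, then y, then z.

Answer: -5 8 -3
-5 9 -4
-4 7 -3
-4 9 -5
-3 7 -4
-3 8 -5

Derivation:
Walk ring at distance 1 from (-4, 8, -4):
Start at center + D4*1 = (-5, 8, -3)
  hex 0: (-5, 8, -3)
  hex 1: (-4, 7, -3)
  hex 2: (-3, 7, -4)
  hex 3: (-3, 8, -5)
  hex 4: (-4, 9, -5)
  hex 5: (-5, 9, -4)
Sorted: 6 hexes.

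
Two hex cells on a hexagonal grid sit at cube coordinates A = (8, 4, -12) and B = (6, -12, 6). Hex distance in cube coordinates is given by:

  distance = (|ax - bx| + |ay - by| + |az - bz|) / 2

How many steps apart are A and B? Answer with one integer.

Answer: 18

Derivation:
|ax - bx| = |8 - 6| = 2
|ay - by| = |4 - (-12)| = 16
|az - bz| = |-12 - 6| = 18
distance = (2 + 16 + 18) / 2 = 36 / 2 = 18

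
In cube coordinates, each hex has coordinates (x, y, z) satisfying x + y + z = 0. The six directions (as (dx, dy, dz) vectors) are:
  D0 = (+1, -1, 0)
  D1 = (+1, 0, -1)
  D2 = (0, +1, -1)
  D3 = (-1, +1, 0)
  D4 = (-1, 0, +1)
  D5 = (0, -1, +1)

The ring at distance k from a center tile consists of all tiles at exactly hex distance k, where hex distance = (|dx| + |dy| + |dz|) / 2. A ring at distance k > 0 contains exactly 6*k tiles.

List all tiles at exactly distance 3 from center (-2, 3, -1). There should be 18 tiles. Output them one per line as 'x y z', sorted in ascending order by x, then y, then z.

Walk ring at distance 3 from (-2, 3, -1):
Start at center + D4*3 = (-5, 3, 2)
  hex 0: (-5, 3, 2)
  hex 1: (-4, 2, 2)
  hex 2: (-3, 1, 2)
  hex 3: (-2, 0, 2)
  hex 4: (-1, 0, 1)
  hex 5: (0, 0, 0)
  hex 6: (1, 0, -1)
  hex 7: (1, 1, -2)
  hex 8: (1, 2, -3)
  hex 9: (1, 3, -4)
  hex 10: (0, 4, -4)
  hex 11: (-1, 5, -4)
  hex 12: (-2, 6, -4)
  hex 13: (-3, 6, -3)
  hex 14: (-4, 6, -2)
  hex 15: (-5, 6, -1)
  hex 16: (-5, 5, 0)
  hex 17: (-5, 4, 1)
Sorted: 18 hexes.

Answer: -5 3 2
-5 4 1
-5 5 0
-5 6 -1
-4 2 2
-4 6 -2
-3 1 2
-3 6 -3
-2 0 2
-2 6 -4
-1 0 1
-1 5 -4
0 0 0
0 4 -4
1 0 -1
1 1 -2
1 2 -3
1 3 -4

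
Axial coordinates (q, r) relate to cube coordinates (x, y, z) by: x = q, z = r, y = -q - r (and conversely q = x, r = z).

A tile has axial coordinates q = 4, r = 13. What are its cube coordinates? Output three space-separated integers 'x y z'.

x = q = 4
z = r = 13
y = -x - z = -(4) - (13) = -17

Answer: 4 -17 13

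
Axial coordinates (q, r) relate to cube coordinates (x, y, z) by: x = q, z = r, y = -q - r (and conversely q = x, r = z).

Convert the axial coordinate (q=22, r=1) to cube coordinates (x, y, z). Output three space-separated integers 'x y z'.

x = q = 22
z = r = 1
y = -x - z = -(22) - (1) = -23

Answer: 22 -23 1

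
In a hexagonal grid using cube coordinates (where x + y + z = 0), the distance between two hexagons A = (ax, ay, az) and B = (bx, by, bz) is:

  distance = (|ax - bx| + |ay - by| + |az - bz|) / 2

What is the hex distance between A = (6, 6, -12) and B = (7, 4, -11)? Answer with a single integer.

|ax - bx| = |6 - 7| = 1
|ay - by| = |6 - 4| = 2
|az - bz| = |-12 - (-11)| = 1
distance = (1 + 2 + 1) / 2 = 4 / 2 = 2

Answer: 2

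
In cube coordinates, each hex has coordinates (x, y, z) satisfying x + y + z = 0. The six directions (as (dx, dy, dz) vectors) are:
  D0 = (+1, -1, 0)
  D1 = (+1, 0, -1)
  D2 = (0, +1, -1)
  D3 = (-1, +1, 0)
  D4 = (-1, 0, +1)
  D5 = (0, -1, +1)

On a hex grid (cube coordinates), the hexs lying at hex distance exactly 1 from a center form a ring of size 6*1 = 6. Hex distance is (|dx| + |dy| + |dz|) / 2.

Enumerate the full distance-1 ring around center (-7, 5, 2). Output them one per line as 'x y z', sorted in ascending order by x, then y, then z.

Answer: -8 5 3
-8 6 2
-7 4 3
-7 6 1
-6 4 2
-6 5 1

Derivation:
Walk ring at distance 1 from (-7, 5, 2):
Start at center + D4*1 = (-8, 5, 3)
  hex 0: (-8, 5, 3)
  hex 1: (-7, 4, 3)
  hex 2: (-6, 4, 2)
  hex 3: (-6, 5, 1)
  hex 4: (-7, 6, 1)
  hex 5: (-8, 6, 2)
Sorted: 6 hexes.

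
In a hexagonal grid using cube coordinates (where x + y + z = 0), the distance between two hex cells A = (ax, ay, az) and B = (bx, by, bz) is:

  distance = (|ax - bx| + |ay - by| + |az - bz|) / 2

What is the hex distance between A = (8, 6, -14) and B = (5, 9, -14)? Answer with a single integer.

|ax - bx| = |8 - 5| = 3
|ay - by| = |6 - 9| = 3
|az - bz| = |-14 - (-14)| = 0
distance = (3 + 3 + 0) / 2 = 6 / 2 = 3

Answer: 3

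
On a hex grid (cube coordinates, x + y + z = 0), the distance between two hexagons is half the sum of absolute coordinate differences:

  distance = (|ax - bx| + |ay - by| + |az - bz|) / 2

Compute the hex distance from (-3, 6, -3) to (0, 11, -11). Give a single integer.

|ax - bx| = |-3 - 0| = 3
|ay - by| = |6 - 11| = 5
|az - bz| = |-3 - (-11)| = 8
distance = (3 + 5 + 8) / 2 = 16 / 2 = 8

Answer: 8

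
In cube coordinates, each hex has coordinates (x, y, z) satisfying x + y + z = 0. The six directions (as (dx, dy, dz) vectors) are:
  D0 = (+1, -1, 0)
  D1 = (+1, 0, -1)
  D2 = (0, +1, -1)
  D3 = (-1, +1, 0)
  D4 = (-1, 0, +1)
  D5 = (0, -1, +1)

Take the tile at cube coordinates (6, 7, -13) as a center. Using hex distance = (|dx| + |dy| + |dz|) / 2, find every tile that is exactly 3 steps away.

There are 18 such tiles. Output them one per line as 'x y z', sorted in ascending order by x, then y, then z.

Walk ring at distance 3 from (6, 7, -13):
Start at center + D4*3 = (3, 7, -10)
  hex 0: (3, 7, -10)
  hex 1: (4, 6, -10)
  hex 2: (5, 5, -10)
  hex 3: (6, 4, -10)
  hex 4: (7, 4, -11)
  hex 5: (8, 4, -12)
  hex 6: (9, 4, -13)
  hex 7: (9, 5, -14)
  hex 8: (9, 6, -15)
  hex 9: (9, 7, -16)
  hex 10: (8, 8, -16)
  hex 11: (7, 9, -16)
  hex 12: (6, 10, -16)
  hex 13: (5, 10, -15)
  hex 14: (4, 10, -14)
  hex 15: (3, 10, -13)
  hex 16: (3, 9, -12)
  hex 17: (3, 8, -11)
Sorted: 18 hexes.

Answer: 3 7 -10
3 8 -11
3 9 -12
3 10 -13
4 6 -10
4 10 -14
5 5 -10
5 10 -15
6 4 -10
6 10 -16
7 4 -11
7 9 -16
8 4 -12
8 8 -16
9 4 -13
9 5 -14
9 6 -15
9 7 -16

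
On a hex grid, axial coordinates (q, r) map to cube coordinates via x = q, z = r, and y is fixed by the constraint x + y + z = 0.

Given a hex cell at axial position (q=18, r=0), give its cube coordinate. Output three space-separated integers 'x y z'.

x = q = 18
z = r = 0
y = -x - z = -(18) - (0) = -18

Answer: 18 -18 0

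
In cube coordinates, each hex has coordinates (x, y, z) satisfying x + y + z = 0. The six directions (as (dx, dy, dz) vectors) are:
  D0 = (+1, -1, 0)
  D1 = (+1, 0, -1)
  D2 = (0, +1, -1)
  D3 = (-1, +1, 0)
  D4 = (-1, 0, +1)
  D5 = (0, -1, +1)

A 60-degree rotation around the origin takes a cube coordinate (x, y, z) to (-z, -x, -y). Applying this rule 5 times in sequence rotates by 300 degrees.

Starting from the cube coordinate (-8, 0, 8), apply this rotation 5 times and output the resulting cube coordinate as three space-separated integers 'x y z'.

Answer: 0 -8 8

Derivation:
Start: (-8, 0, 8)
Step 1: (-8, 0, 8) -> (-(8), -(-8), -(0)) = (-8, 8, 0)
Step 2: (-8, 8, 0) -> (-(0), -(-8), -(8)) = (0, 8, -8)
Step 3: (0, 8, -8) -> (-(-8), -(0), -(8)) = (8, 0, -8)
Step 4: (8, 0, -8) -> (-(-8), -(8), -(0)) = (8, -8, 0)
Step 5: (8, -8, 0) -> (-(0), -(8), -(-8)) = (0, -8, 8)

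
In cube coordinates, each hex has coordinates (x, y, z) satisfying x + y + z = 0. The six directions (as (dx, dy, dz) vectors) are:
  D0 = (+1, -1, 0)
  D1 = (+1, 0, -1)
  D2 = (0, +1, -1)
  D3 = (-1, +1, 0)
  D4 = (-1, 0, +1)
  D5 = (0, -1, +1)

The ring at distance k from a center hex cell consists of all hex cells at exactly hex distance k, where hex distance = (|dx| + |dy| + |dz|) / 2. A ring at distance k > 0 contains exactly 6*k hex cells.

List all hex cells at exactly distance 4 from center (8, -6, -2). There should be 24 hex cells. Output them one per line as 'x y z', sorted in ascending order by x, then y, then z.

Answer: 4 -6 2
4 -5 1
4 -4 0
4 -3 -1
4 -2 -2
5 -7 2
5 -2 -3
6 -8 2
6 -2 -4
7 -9 2
7 -2 -5
8 -10 2
8 -2 -6
9 -10 1
9 -3 -6
10 -10 0
10 -4 -6
11 -10 -1
11 -5 -6
12 -10 -2
12 -9 -3
12 -8 -4
12 -7 -5
12 -6 -6

Derivation:
Walk ring at distance 4 from (8, -6, -2):
Start at center + D4*4 = (4, -6, 2)
  hex 0: (4, -6, 2)
  hex 1: (5, -7, 2)
  hex 2: (6, -8, 2)
  hex 3: (7, -9, 2)
  hex 4: (8, -10, 2)
  hex 5: (9, -10, 1)
  hex 6: (10, -10, 0)
  hex 7: (11, -10, -1)
  hex 8: (12, -10, -2)
  hex 9: (12, -9, -3)
  hex 10: (12, -8, -4)
  hex 11: (12, -7, -5)
  hex 12: (12, -6, -6)
  hex 13: (11, -5, -6)
  hex 14: (10, -4, -6)
  hex 15: (9, -3, -6)
  hex 16: (8, -2, -6)
  hex 17: (7, -2, -5)
  hex 18: (6, -2, -4)
  hex 19: (5, -2, -3)
  hex 20: (4, -2, -2)
  hex 21: (4, -3, -1)
  hex 22: (4, -4, 0)
  hex 23: (4, -5, 1)
Sorted: 24 hexes.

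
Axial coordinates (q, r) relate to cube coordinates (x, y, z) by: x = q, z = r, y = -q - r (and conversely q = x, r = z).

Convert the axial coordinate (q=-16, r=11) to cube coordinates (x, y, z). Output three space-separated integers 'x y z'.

Answer: -16 5 11

Derivation:
x = q = -16
z = r = 11
y = -x - z = -(-16) - (11) = 5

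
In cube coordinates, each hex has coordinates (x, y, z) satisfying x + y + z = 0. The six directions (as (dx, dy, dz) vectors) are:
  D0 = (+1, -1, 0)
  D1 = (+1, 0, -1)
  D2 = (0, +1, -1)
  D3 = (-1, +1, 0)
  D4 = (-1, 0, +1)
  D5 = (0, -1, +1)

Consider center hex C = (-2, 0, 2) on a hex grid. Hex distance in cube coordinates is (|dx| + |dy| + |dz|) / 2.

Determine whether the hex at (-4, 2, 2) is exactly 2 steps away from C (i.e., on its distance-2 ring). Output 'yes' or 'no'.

Answer: yes

Derivation:
|px - cx| = |-4 - (-2)| = 2
|py - cy| = |2 - 0| = 2
|pz - cz| = |2 - 2| = 0
distance = (2+2+0)/2 = 4/2 = 2
radius = 2; distance == radius -> yes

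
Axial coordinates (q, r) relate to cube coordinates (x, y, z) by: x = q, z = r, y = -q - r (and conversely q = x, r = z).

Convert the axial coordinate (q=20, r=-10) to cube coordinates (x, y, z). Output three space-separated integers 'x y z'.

Answer: 20 -10 -10

Derivation:
x = q = 20
z = r = -10
y = -x - z = -(20) - (-10) = -10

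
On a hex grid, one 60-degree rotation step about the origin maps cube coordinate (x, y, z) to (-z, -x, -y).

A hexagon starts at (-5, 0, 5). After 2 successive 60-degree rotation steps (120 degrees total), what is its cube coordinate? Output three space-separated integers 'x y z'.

Answer: 0 5 -5

Derivation:
Start: (-5, 0, 5)
Step 1: (-5, 0, 5) -> (-(5), -(-5), -(0)) = (-5, 5, 0)
Step 2: (-5, 5, 0) -> (-(0), -(-5), -(5)) = (0, 5, -5)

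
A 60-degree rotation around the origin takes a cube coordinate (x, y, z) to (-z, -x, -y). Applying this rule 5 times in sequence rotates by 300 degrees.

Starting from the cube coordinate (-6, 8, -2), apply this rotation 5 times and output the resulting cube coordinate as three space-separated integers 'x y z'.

Start: (-6, 8, -2)
Step 1: (-6, 8, -2) -> (-(-2), -(-6), -(8)) = (2, 6, -8)
Step 2: (2, 6, -8) -> (-(-8), -(2), -(6)) = (8, -2, -6)
Step 3: (8, -2, -6) -> (-(-6), -(8), -(-2)) = (6, -8, 2)
Step 4: (6, -8, 2) -> (-(2), -(6), -(-8)) = (-2, -6, 8)
Step 5: (-2, -6, 8) -> (-(8), -(-2), -(-6)) = (-8, 2, 6)

Answer: -8 2 6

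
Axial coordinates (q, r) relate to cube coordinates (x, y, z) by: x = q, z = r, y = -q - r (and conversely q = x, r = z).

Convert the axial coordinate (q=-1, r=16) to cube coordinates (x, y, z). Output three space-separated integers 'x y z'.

Answer: -1 -15 16

Derivation:
x = q = -1
z = r = 16
y = -x - z = -(-1) - (16) = -15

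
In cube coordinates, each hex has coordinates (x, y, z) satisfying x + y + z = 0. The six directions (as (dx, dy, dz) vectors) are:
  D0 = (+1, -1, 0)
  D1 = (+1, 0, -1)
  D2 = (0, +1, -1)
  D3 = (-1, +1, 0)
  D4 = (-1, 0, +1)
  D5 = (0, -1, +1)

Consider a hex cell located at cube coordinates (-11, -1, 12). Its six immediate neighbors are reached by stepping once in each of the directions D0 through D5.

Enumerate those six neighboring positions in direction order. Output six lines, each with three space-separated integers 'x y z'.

Center: (-11, -1, 12). Add each direction:
  D0: (-11, -1, 12) + (1, -1, 0) = (-10, -2, 12)
  D1: (-11, -1, 12) + (1, 0, -1) = (-10, -1, 11)
  D2: (-11, -1, 12) + (0, 1, -1) = (-11, 0, 11)
  D3: (-11, -1, 12) + (-1, 1, 0) = (-12, 0, 12)
  D4: (-11, -1, 12) + (-1, 0, 1) = (-12, -1, 13)
  D5: (-11, -1, 12) + (0, -1, 1) = (-11, -2, 13)

Answer: -10 -2 12
-10 -1 11
-11 0 11
-12 0 12
-12 -1 13
-11 -2 13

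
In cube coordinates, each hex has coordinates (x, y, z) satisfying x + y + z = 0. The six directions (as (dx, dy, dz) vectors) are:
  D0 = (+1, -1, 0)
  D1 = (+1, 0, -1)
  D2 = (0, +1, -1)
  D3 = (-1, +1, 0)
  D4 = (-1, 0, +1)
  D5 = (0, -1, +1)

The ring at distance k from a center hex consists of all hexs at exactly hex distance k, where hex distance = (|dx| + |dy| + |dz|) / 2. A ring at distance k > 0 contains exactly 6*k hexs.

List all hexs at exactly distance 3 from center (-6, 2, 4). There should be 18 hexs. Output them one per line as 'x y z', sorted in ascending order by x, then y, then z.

Answer: -9 2 7
-9 3 6
-9 4 5
-9 5 4
-8 1 7
-8 5 3
-7 0 7
-7 5 2
-6 -1 7
-6 5 1
-5 -1 6
-5 4 1
-4 -1 5
-4 3 1
-3 -1 4
-3 0 3
-3 1 2
-3 2 1

Derivation:
Walk ring at distance 3 from (-6, 2, 4):
Start at center + D4*3 = (-9, 2, 7)
  hex 0: (-9, 2, 7)
  hex 1: (-8, 1, 7)
  hex 2: (-7, 0, 7)
  hex 3: (-6, -1, 7)
  hex 4: (-5, -1, 6)
  hex 5: (-4, -1, 5)
  hex 6: (-3, -1, 4)
  hex 7: (-3, 0, 3)
  hex 8: (-3, 1, 2)
  hex 9: (-3, 2, 1)
  hex 10: (-4, 3, 1)
  hex 11: (-5, 4, 1)
  hex 12: (-6, 5, 1)
  hex 13: (-7, 5, 2)
  hex 14: (-8, 5, 3)
  hex 15: (-9, 5, 4)
  hex 16: (-9, 4, 5)
  hex 17: (-9, 3, 6)
Sorted: 18 hexes.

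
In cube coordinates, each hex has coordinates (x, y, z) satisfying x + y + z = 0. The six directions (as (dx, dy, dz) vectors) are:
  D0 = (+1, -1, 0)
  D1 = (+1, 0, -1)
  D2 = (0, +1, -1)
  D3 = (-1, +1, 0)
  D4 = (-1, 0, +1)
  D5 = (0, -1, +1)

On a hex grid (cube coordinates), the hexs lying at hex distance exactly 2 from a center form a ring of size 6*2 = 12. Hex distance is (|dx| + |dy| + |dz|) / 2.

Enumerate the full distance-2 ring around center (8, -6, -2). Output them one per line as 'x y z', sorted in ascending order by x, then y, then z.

Walk ring at distance 2 from (8, -6, -2):
Start at center + D4*2 = (6, -6, 0)
  hex 0: (6, -6, 0)
  hex 1: (7, -7, 0)
  hex 2: (8, -8, 0)
  hex 3: (9, -8, -1)
  hex 4: (10, -8, -2)
  hex 5: (10, -7, -3)
  hex 6: (10, -6, -4)
  hex 7: (9, -5, -4)
  hex 8: (8, -4, -4)
  hex 9: (7, -4, -3)
  hex 10: (6, -4, -2)
  hex 11: (6, -5, -1)
Sorted: 12 hexes.

Answer: 6 -6 0
6 -5 -1
6 -4 -2
7 -7 0
7 -4 -3
8 -8 0
8 -4 -4
9 -8 -1
9 -5 -4
10 -8 -2
10 -7 -3
10 -6 -4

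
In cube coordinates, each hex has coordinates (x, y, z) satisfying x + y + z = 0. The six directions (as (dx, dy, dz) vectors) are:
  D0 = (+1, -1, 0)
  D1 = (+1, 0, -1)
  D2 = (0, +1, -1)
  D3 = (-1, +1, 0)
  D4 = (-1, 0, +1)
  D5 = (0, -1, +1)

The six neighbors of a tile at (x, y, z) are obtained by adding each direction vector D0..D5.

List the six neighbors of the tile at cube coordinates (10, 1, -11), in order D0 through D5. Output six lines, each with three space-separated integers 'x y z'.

Center: (10, 1, -11). Add each direction:
  D0: (10, 1, -11) + (1, -1, 0) = (11, 0, -11)
  D1: (10, 1, -11) + (1, 0, -1) = (11, 1, -12)
  D2: (10, 1, -11) + (0, 1, -1) = (10, 2, -12)
  D3: (10, 1, -11) + (-1, 1, 0) = (9, 2, -11)
  D4: (10, 1, -11) + (-1, 0, 1) = (9, 1, -10)
  D5: (10, 1, -11) + (0, -1, 1) = (10, 0, -10)

Answer: 11 0 -11
11 1 -12
10 2 -12
9 2 -11
9 1 -10
10 0 -10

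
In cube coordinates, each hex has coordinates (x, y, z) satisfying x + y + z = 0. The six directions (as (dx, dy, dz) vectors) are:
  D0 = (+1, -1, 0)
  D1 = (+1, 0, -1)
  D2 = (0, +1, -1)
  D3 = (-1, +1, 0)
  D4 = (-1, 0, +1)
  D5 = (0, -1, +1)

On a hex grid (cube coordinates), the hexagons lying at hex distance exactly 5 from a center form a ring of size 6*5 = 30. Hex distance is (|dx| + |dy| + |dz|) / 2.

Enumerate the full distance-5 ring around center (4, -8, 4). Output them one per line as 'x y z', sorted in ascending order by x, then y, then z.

Walk ring at distance 5 from (4, -8, 4):
Start at center + D4*5 = (-1, -8, 9)
  hex 0: (-1, -8, 9)
  hex 1: (0, -9, 9)
  hex 2: (1, -10, 9)
  hex 3: (2, -11, 9)
  hex 4: (3, -12, 9)
  hex 5: (4, -13, 9)
  hex 6: (5, -13, 8)
  hex 7: (6, -13, 7)
  hex 8: (7, -13, 6)
  hex 9: (8, -13, 5)
  hex 10: (9, -13, 4)
  hex 11: (9, -12, 3)
  hex 12: (9, -11, 2)
  hex 13: (9, -10, 1)
  hex 14: (9, -9, 0)
  hex 15: (9, -8, -1)
  hex 16: (8, -7, -1)
  hex 17: (7, -6, -1)
  hex 18: (6, -5, -1)
  hex 19: (5, -4, -1)
  hex 20: (4, -3, -1)
  hex 21: (3, -3, 0)
  hex 22: (2, -3, 1)
  hex 23: (1, -3, 2)
  hex 24: (0, -3, 3)
  hex 25: (-1, -3, 4)
  hex 26: (-1, -4, 5)
  hex 27: (-1, -5, 6)
  hex 28: (-1, -6, 7)
  hex 29: (-1, -7, 8)
Sorted: 30 hexes.

Answer: -1 -8 9
-1 -7 8
-1 -6 7
-1 -5 6
-1 -4 5
-1 -3 4
0 -9 9
0 -3 3
1 -10 9
1 -3 2
2 -11 9
2 -3 1
3 -12 9
3 -3 0
4 -13 9
4 -3 -1
5 -13 8
5 -4 -1
6 -13 7
6 -5 -1
7 -13 6
7 -6 -1
8 -13 5
8 -7 -1
9 -13 4
9 -12 3
9 -11 2
9 -10 1
9 -9 0
9 -8 -1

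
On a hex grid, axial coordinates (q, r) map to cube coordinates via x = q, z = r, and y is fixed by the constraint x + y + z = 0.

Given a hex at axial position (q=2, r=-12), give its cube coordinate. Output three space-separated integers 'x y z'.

Answer: 2 10 -12

Derivation:
x = q = 2
z = r = -12
y = -x - z = -(2) - (-12) = 10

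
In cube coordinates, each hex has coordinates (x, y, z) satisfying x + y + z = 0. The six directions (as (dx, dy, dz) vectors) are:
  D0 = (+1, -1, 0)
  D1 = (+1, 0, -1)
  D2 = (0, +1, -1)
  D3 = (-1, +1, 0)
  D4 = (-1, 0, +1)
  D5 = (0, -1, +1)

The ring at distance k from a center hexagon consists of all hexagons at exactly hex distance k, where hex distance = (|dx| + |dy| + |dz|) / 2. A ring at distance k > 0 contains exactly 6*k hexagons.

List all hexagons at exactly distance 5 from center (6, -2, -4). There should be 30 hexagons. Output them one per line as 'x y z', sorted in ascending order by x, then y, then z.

Answer: 1 -2 1
1 -1 0
1 0 -1
1 1 -2
1 2 -3
1 3 -4
2 -3 1
2 3 -5
3 -4 1
3 3 -6
4 -5 1
4 3 -7
5 -6 1
5 3 -8
6 -7 1
6 3 -9
7 -7 0
7 2 -9
8 -7 -1
8 1 -9
9 -7 -2
9 0 -9
10 -7 -3
10 -1 -9
11 -7 -4
11 -6 -5
11 -5 -6
11 -4 -7
11 -3 -8
11 -2 -9

Derivation:
Walk ring at distance 5 from (6, -2, -4):
Start at center + D4*5 = (1, -2, 1)
  hex 0: (1, -2, 1)
  hex 1: (2, -3, 1)
  hex 2: (3, -4, 1)
  hex 3: (4, -5, 1)
  hex 4: (5, -6, 1)
  hex 5: (6, -7, 1)
  hex 6: (7, -7, 0)
  hex 7: (8, -7, -1)
  hex 8: (9, -7, -2)
  hex 9: (10, -7, -3)
  hex 10: (11, -7, -4)
  hex 11: (11, -6, -5)
  hex 12: (11, -5, -6)
  hex 13: (11, -4, -7)
  hex 14: (11, -3, -8)
  hex 15: (11, -2, -9)
  hex 16: (10, -1, -9)
  hex 17: (9, 0, -9)
  hex 18: (8, 1, -9)
  hex 19: (7, 2, -9)
  hex 20: (6, 3, -9)
  hex 21: (5, 3, -8)
  hex 22: (4, 3, -7)
  hex 23: (3, 3, -6)
  hex 24: (2, 3, -5)
  hex 25: (1, 3, -4)
  hex 26: (1, 2, -3)
  hex 27: (1, 1, -2)
  hex 28: (1, 0, -1)
  hex 29: (1, -1, 0)
Sorted: 30 hexes.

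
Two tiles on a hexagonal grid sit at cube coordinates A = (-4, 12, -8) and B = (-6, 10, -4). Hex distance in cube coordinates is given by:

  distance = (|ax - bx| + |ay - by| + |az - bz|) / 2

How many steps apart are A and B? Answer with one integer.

Answer: 4

Derivation:
|ax - bx| = |-4 - (-6)| = 2
|ay - by| = |12 - 10| = 2
|az - bz| = |-8 - (-4)| = 4
distance = (2 + 2 + 4) / 2 = 8 / 2 = 4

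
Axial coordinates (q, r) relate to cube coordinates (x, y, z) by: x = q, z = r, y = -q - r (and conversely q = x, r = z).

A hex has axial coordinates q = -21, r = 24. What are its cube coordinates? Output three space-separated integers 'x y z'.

x = q = -21
z = r = 24
y = -x - z = -(-21) - (24) = -3

Answer: -21 -3 24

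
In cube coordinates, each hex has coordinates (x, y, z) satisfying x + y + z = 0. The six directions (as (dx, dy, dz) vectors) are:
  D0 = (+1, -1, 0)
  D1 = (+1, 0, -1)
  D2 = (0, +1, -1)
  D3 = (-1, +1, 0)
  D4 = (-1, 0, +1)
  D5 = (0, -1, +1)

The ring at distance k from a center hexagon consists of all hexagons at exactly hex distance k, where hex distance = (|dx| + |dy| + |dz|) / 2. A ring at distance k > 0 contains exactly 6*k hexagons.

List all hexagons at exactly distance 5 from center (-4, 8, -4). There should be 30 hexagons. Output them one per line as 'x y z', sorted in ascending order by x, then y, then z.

Walk ring at distance 5 from (-4, 8, -4):
Start at center + D4*5 = (-9, 8, 1)
  hex 0: (-9, 8, 1)
  hex 1: (-8, 7, 1)
  hex 2: (-7, 6, 1)
  hex 3: (-6, 5, 1)
  hex 4: (-5, 4, 1)
  hex 5: (-4, 3, 1)
  hex 6: (-3, 3, 0)
  hex 7: (-2, 3, -1)
  hex 8: (-1, 3, -2)
  hex 9: (0, 3, -3)
  hex 10: (1, 3, -4)
  hex 11: (1, 4, -5)
  hex 12: (1, 5, -6)
  hex 13: (1, 6, -7)
  hex 14: (1, 7, -8)
  hex 15: (1, 8, -9)
  hex 16: (0, 9, -9)
  hex 17: (-1, 10, -9)
  hex 18: (-2, 11, -9)
  hex 19: (-3, 12, -9)
  hex 20: (-4, 13, -9)
  hex 21: (-5, 13, -8)
  hex 22: (-6, 13, -7)
  hex 23: (-7, 13, -6)
  hex 24: (-8, 13, -5)
  hex 25: (-9, 13, -4)
  hex 26: (-9, 12, -3)
  hex 27: (-9, 11, -2)
  hex 28: (-9, 10, -1)
  hex 29: (-9, 9, 0)
Sorted: 30 hexes.

Answer: -9 8 1
-9 9 0
-9 10 -1
-9 11 -2
-9 12 -3
-9 13 -4
-8 7 1
-8 13 -5
-7 6 1
-7 13 -6
-6 5 1
-6 13 -7
-5 4 1
-5 13 -8
-4 3 1
-4 13 -9
-3 3 0
-3 12 -9
-2 3 -1
-2 11 -9
-1 3 -2
-1 10 -9
0 3 -3
0 9 -9
1 3 -4
1 4 -5
1 5 -6
1 6 -7
1 7 -8
1 8 -9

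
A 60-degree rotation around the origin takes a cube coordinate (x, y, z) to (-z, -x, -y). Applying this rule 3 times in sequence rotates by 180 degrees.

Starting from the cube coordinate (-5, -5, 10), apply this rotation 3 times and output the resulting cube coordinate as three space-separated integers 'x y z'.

Start: (-5, -5, 10)
Step 1: (-5, -5, 10) -> (-(10), -(-5), -(-5)) = (-10, 5, 5)
Step 2: (-10, 5, 5) -> (-(5), -(-10), -(5)) = (-5, 10, -5)
Step 3: (-5, 10, -5) -> (-(-5), -(-5), -(10)) = (5, 5, -10)

Answer: 5 5 -10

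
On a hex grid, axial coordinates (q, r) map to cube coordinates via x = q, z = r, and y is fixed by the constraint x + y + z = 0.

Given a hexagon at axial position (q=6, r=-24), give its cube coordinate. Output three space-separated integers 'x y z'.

Answer: 6 18 -24

Derivation:
x = q = 6
z = r = -24
y = -x - z = -(6) - (-24) = 18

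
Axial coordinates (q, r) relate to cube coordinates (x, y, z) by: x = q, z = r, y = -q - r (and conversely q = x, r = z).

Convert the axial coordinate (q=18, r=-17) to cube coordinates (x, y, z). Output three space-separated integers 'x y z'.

x = q = 18
z = r = -17
y = -x - z = -(18) - (-17) = -1

Answer: 18 -1 -17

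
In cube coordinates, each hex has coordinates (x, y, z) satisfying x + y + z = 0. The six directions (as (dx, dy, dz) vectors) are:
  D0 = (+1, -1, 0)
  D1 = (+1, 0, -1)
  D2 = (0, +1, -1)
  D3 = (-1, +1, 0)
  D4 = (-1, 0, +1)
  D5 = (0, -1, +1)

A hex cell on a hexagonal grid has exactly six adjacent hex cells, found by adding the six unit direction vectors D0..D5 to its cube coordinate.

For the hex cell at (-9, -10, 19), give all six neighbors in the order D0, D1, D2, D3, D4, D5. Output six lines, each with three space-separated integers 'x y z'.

Center: (-9, -10, 19). Add each direction:
  D0: (-9, -10, 19) + (1, -1, 0) = (-8, -11, 19)
  D1: (-9, -10, 19) + (1, 0, -1) = (-8, -10, 18)
  D2: (-9, -10, 19) + (0, 1, -1) = (-9, -9, 18)
  D3: (-9, -10, 19) + (-1, 1, 0) = (-10, -9, 19)
  D4: (-9, -10, 19) + (-1, 0, 1) = (-10, -10, 20)
  D5: (-9, -10, 19) + (0, -1, 1) = (-9, -11, 20)

Answer: -8 -11 19
-8 -10 18
-9 -9 18
-10 -9 19
-10 -10 20
-9 -11 20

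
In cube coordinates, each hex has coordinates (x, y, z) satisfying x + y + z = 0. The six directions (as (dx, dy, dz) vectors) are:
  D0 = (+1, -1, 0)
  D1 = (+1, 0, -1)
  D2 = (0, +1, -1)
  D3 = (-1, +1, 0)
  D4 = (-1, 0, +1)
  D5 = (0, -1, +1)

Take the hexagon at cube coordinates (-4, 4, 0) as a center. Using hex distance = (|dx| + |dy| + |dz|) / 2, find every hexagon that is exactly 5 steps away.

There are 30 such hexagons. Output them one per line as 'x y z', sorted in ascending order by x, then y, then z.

Walk ring at distance 5 from (-4, 4, 0):
Start at center + D4*5 = (-9, 4, 5)
  hex 0: (-9, 4, 5)
  hex 1: (-8, 3, 5)
  hex 2: (-7, 2, 5)
  hex 3: (-6, 1, 5)
  hex 4: (-5, 0, 5)
  hex 5: (-4, -1, 5)
  hex 6: (-3, -1, 4)
  hex 7: (-2, -1, 3)
  hex 8: (-1, -1, 2)
  hex 9: (0, -1, 1)
  hex 10: (1, -1, 0)
  hex 11: (1, 0, -1)
  hex 12: (1, 1, -2)
  hex 13: (1, 2, -3)
  hex 14: (1, 3, -4)
  hex 15: (1, 4, -5)
  hex 16: (0, 5, -5)
  hex 17: (-1, 6, -5)
  hex 18: (-2, 7, -5)
  hex 19: (-3, 8, -5)
  hex 20: (-4, 9, -5)
  hex 21: (-5, 9, -4)
  hex 22: (-6, 9, -3)
  hex 23: (-7, 9, -2)
  hex 24: (-8, 9, -1)
  hex 25: (-9, 9, 0)
  hex 26: (-9, 8, 1)
  hex 27: (-9, 7, 2)
  hex 28: (-9, 6, 3)
  hex 29: (-9, 5, 4)
Sorted: 30 hexes.

Answer: -9 4 5
-9 5 4
-9 6 3
-9 7 2
-9 8 1
-9 9 0
-8 3 5
-8 9 -1
-7 2 5
-7 9 -2
-6 1 5
-6 9 -3
-5 0 5
-5 9 -4
-4 -1 5
-4 9 -5
-3 -1 4
-3 8 -5
-2 -1 3
-2 7 -5
-1 -1 2
-1 6 -5
0 -1 1
0 5 -5
1 -1 0
1 0 -1
1 1 -2
1 2 -3
1 3 -4
1 4 -5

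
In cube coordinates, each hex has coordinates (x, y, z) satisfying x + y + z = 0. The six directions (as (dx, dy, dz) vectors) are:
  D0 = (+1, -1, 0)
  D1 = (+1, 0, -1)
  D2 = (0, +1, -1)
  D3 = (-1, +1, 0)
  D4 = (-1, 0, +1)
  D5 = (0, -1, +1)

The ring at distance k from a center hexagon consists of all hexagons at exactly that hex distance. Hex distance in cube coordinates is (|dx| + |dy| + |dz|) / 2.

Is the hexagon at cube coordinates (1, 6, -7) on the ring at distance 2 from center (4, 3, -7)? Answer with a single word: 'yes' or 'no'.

|px - cx| = |1 - 4| = 3
|py - cy| = |6 - 3| = 3
|pz - cz| = |-7 - (-7)| = 0
distance = (3+3+0)/2 = 6/2 = 3
radius = 2; distance != radius -> no

Answer: no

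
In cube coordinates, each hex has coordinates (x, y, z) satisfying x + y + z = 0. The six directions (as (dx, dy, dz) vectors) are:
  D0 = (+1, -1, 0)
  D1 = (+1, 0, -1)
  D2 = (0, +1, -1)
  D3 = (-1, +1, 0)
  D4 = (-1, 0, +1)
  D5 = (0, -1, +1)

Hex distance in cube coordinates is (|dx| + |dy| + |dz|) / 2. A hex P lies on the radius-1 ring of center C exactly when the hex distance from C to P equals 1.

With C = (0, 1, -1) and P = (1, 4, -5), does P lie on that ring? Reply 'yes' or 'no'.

Answer: no

Derivation:
|px - cx| = |1 - 0| = 1
|py - cy| = |4 - 1| = 3
|pz - cz| = |-5 - (-1)| = 4
distance = (1+3+4)/2 = 8/2 = 4
radius = 1; distance != radius -> no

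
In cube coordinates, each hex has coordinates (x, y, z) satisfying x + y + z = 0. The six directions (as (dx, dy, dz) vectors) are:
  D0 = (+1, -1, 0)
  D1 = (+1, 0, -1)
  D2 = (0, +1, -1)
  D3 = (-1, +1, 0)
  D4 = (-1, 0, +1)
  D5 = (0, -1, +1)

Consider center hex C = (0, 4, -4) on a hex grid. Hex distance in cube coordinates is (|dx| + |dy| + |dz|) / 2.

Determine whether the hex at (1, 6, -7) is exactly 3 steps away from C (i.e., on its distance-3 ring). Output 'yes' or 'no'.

Answer: yes

Derivation:
|px - cx| = |1 - 0| = 1
|py - cy| = |6 - 4| = 2
|pz - cz| = |-7 - (-4)| = 3
distance = (1+2+3)/2 = 6/2 = 3
radius = 3; distance == radius -> yes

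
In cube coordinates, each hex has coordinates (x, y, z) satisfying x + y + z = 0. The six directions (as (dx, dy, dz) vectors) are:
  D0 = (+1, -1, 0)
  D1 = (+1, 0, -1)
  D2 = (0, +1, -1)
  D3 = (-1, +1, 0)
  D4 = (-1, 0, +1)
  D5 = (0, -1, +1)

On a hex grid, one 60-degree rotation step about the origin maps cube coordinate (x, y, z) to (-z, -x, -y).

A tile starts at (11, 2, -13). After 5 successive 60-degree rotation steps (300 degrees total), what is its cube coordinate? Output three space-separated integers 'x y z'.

Answer: -2 13 -11

Derivation:
Start: (11, 2, -13)
Step 1: (11, 2, -13) -> (-(-13), -(11), -(2)) = (13, -11, -2)
Step 2: (13, -11, -2) -> (-(-2), -(13), -(-11)) = (2, -13, 11)
Step 3: (2, -13, 11) -> (-(11), -(2), -(-13)) = (-11, -2, 13)
Step 4: (-11, -2, 13) -> (-(13), -(-11), -(-2)) = (-13, 11, 2)
Step 5: (-13, 11, 2) -> (-(2), -(-13), -(11)) = (-2, 13, -11)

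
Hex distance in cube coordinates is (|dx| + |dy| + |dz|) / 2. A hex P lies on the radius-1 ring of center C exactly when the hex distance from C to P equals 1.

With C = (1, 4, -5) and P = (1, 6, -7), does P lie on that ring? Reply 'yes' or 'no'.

|px - cx| = |1 - 1| = 0
|py - cy| = |6 - 4| = 2
|pz - cz| = |-7 - (-5)| = 2
distance = (0+2+2)/2 = 4/2 = 2
radius = 1; distance != radius -> no

Answer: no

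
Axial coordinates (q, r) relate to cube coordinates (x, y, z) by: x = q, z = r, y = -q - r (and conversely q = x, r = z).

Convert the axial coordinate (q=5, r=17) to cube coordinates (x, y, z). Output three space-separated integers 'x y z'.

Answer: 5 -22 17

Derivation:
x = q = 5
z = r = 17
y = -x - z = -(5) - (17) = -22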